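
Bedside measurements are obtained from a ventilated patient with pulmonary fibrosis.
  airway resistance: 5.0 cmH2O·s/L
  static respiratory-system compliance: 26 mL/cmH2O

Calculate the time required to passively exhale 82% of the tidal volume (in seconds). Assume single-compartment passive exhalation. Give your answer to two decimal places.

τ = R × C = 5.0 × 26 mL/cmH2O = 5.0 × 0.026 L/cmH2O = 0.13 s.
Exhaled fraction f = 1 − e^(−t/τ) → t = −τ·ln(1 − f) = −0.13·ln(0.18) = 0.2229 s.

0.22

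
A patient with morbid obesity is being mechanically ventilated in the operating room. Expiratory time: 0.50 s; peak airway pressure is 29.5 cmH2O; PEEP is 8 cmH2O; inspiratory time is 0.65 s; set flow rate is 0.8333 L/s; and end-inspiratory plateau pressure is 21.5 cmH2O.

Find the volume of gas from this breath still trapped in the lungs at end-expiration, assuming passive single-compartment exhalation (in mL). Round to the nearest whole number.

Vt = flow × Ti = 0.8333 L/s × 0.65 s × 1000 mL/L = 541.65 mL.
R = (PIP − Pplat)/V̇ = (29.5 − 21.5) / 0.8333 = 8.0/0.8333 = 9.6 cmH2O·s/L.
C = Vt/(Pplat − PEEP) = 541.65 / (21.5 − 8) = 541.65/13.5 = 40.122 mL/cmH2O.
τ = R × C = 9.6 × 0.04012 L/cmH2O = 0.3852 s.
Fraction remaining = e^(−Te/τ) = e^(−0.50/0.3852) = 0.2731.
Trapped volume = 541.65 × 0.2731 = 147.92 mL.

148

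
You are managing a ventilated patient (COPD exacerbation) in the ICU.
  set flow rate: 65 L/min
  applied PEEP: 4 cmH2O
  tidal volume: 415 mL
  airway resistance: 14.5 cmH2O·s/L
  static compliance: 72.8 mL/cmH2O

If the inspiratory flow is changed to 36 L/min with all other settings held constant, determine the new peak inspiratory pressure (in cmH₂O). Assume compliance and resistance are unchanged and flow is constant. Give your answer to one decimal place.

Flow: 65 L/min ÷ 60 = 1.0833 L/s.
New flow: 36 L/min ÷ 60 = 0.6 L/s.
PIP = Vt/C + R·V̇ + PEEP (constant-flow equation of motion).
Only the resistive term changes: ΔPIP = R × ΔV̇ = 14.5 × (0.6 − 1.0833) = 14.5 × -0.4833 = -7.008 cmH2O.
Original PIP = 415/72.8 + 14.5×1.0833 + 4 = 25.408 cmH2O; new PIP = 25.408 + (-7.008) = 18.4 cmH2O.

18.4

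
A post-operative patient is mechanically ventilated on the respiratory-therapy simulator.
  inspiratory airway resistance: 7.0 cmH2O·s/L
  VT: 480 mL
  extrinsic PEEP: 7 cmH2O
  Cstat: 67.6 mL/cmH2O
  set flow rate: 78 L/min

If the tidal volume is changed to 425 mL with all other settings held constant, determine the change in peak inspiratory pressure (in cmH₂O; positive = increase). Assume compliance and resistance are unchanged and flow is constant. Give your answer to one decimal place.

-0.8

PIP = Vt/C + R·V̇ + PEEP (constant-flow equation of motion).
Only the elastic term changes: ΔPIP = ΔVt / C = (425 − 480) / 67.6 = -0.8136 cmH2O.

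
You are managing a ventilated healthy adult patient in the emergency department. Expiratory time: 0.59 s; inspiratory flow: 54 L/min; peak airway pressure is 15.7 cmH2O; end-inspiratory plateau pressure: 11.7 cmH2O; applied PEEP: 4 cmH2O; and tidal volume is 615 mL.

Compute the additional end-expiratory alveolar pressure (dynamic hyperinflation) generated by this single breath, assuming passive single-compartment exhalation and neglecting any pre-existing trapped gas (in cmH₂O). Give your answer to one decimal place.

Flow: 54 L/min ÷ 60 = 0.9 L/s.
R = (PIP − Pplat)/V̇ = (15.7 − 11.7) / 0.9 = 4.0/0.9 = 4.444 cmH2O·s/L.
C = Vt/(Pplat − PEEP) = 615.0 / (11.7 − 4) = 615.0/7.7 = 79.87 mL/cmH2O.
τ = R × C = 4.444 × 0.07987 L/cmH2O = 0.3549 s.
Fraction remaining = e^(−Te/τ) = e^(−0.59/0.3549) = 0.1897; trapped volume = 615.0 × 0.1897 = 116.67 mL.
Additional alveolar pressure from trapping ≈ V_trapped / C = 116.67 / 79.87 = 1.461 cmH2O.

1.5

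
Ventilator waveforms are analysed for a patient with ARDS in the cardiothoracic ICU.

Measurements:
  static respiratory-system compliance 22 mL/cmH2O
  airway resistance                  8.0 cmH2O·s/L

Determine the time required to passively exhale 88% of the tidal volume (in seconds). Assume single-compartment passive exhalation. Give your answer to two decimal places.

τ = R × C = 8.0 × 22 mL/cmH2O = 8.0 × 0.022 L/cmH2O = 0.176 s.
Exhaled fraction f = 1 − e^(−t/τ) → t = −τ·ln(1 − f) = −0.176·ln(0.12) = 0.3732 s.

0.37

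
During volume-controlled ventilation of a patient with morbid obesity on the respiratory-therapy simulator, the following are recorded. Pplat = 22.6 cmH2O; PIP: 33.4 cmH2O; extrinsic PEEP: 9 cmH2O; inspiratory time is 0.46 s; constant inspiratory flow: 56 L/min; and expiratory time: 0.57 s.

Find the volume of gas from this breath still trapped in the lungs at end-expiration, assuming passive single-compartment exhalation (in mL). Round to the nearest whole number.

90

Flow: 56 L/min ÷ 60 = 0.9333 L/s.
Vt = flow × Ti = 0.9333 L/s × 0.46 s × 1000 mL/L = 429.32 mL.
R = (PIP − Pplat)/V̇ = (33.4 − 22.6) / 0.9333 = 10.8/0.9333 = 11.572 cmH2O·s/L.
C = Vt/(Pplat − PEEP) = 429.32 / (22.6 − 9) = 429.32/13.6 = 31.568 mL/cmH2O.
τ = R × C = 11.572 × 0.03157 L/cmH2O = 0.3653 s.
Fraction remaining = e^(−Te/τ) = e^(−0.57/0.3653) = 0.2101.
Trapped volume = 429.32 × 0.2101 = 90.2 mL.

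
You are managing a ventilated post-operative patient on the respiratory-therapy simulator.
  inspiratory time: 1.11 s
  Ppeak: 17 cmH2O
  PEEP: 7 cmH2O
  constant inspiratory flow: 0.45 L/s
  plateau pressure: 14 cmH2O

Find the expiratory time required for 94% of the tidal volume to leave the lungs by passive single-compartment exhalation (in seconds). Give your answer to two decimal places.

Vt = flow × Ti = 0.45 L/s × 1.11 s × 1000 mL/L = 499.5 mL.
R = (PIP − Pplat)/V̇ = (17 − 14) / 0.45 = 3.0/0.45 = 6.667 cmH2O·s/L.
C = Vt/(Pplat − PEEP) = 499.5 / (14 − 7) = 499.5/7.0 = 71.357 mL/cmH2O.
τ = R × C = 6.667 × 0.07136 L/cmH2O = 0.4758 s.
t = −τ·ln(1 − 0.94) = −0.4758·ln(0.06) = 1.339 s.

1.34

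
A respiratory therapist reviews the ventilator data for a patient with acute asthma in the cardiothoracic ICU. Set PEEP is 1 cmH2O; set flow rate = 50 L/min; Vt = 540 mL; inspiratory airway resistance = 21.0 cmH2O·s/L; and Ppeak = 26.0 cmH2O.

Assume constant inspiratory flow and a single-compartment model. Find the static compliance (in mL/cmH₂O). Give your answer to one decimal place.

Flow: 50 L/min ÷ 60 = 0.8333 L/s.
Equation of motion (constant flow): PIP = Vt/C + R·V̇ + PEEP.
Vt/C = PIP − R·V̇ − PEEP = 26.0 − 21.0×0.8333 − 1 = 26.0 − 17.499 − 1 = 7.501 cmH2O.
C = Vt / 7.501 = 540 / 7.501 = 71.99 mL/cmH2O.

72.0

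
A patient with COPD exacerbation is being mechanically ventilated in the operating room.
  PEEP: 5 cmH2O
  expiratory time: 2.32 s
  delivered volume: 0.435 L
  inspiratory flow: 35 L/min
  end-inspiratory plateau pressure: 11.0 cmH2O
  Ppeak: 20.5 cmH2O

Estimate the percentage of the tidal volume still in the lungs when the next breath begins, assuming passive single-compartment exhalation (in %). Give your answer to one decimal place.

14.0

Flow: 35 L/min ÷ 60 = 0.5833 L/s.
R = (PIP − Pplat)/V̇ = (20.5 − 11.0) / 0.5833 = 9.5/0.5833 = 16.287 cmH2O·s/L.
C = Vt/(Pplat − PEEP) = 435.0 / (11.0 − 5) = 435.0/6.0 = 72.5 mL/cmH2O.
τ = R × C = 16.287 × 0.0725 L/cmH2O = 1.181 s.
Fraction remaining at end-expiration = e^(−Te/τ) = e^(−2.32/1.181) = 0.1402 → 14.02%.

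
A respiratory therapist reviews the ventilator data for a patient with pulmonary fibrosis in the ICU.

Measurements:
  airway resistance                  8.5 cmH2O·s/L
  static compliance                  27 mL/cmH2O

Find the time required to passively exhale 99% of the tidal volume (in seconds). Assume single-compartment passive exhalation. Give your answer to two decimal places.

1.06

τ = R × C = 8.5 × 27 mL/cmH2O = 8.5 × 0.027 L/cmH2O = 0.2295 s.
Exhaled fraction f = 1 − e^(−t/τ) → t = −τ·ln(1 − f) = −0.2295·ln(0.01) = 1.057 s.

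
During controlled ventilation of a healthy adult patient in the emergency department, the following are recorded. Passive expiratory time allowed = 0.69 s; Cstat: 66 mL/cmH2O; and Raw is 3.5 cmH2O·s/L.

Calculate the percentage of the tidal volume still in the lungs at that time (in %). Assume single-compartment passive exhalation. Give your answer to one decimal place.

5.0

τ = R × C = 3.5 × 66 mL/cmH2O = 3.5 × 0.066 L/cmH2O = 0.231 s.
Passive exhalation: V(t)/V₀ = e^(−t/τ) = e^(−0.69/0.231) = 0.05044.
Fraction remaining = 0.05044 → 5.044%.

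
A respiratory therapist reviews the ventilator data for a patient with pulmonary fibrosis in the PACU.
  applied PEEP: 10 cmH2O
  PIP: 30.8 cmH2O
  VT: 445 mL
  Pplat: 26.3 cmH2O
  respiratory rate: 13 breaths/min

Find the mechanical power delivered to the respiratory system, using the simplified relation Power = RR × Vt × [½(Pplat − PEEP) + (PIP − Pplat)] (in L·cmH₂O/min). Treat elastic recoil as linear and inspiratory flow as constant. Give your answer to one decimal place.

Per-breath work = Vt × [½(Pplat−PEEP) + (PIP−Pplat)] = 0.445 × [0.5×16.3 + 4.5] = 0.445 × 12.65 = 5.629 L·cmH2O.
Power = 13 × 5.629 = 73.177 L·cmH2O/min.

73.2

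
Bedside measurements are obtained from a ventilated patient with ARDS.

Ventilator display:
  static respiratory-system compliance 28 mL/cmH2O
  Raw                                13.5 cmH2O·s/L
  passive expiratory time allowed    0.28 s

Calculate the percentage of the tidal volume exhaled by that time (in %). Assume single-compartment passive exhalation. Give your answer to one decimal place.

52.3

τ = R × C = 13.5 × 28 mL/cmH2O = 13.5 × 0.028 L/cmH2O = 0.378 s.
Passive exhalation: V(t)/V₀ = e^(−t/τ) = e^(−0.28/0.378) = 0.4768.
Fraction exhaled = 1 − 0.4768 = 0.5232 → 52.32%.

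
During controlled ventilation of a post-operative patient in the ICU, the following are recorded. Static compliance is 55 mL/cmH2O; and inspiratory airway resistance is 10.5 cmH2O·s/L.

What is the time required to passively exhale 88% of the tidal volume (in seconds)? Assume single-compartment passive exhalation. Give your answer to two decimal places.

τ = R × C = 10.5 × 55 mL/cmH2O = 10.5 × 0.055 L/cmH2O = 0.5775 s.
Exhaled fraction f = 1 − e^(−t/τ) → t = −τ·ln(1 − f) = −0.5775·ln(0.12) = 1.224 s.

1.22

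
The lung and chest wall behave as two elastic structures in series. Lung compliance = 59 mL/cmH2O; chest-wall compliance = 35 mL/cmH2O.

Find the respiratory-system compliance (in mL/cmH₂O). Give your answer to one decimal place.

22.0

Lung and chest wall are elastances in series: 1/Crs = 1/CL + 1/Ccw.
1/Crs = 1/59 + 1/35 = 0.04552.
Crs = 21.968 mL/cmH2O.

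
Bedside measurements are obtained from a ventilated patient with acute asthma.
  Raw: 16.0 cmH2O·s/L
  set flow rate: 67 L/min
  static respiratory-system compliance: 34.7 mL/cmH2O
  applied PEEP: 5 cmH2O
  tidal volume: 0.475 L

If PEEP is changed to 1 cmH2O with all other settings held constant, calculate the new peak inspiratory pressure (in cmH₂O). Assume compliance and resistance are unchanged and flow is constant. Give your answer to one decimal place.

Flow: 67 L/min ÷ 60 = 1.1167 L/s.
PIP = Vt/C + R·V̇ + PEEP (constant-flow equation of motion).
Only the baseline term changes: ΔPIP = ΔPEEP = 1 − 5 = -4.0 cmH2O.
Original PIP = 475/34.7 + 16.0×1.1167 + 5 = 36.556 cmH2O; new PIP = 36.556 + (-4.0) = 32.556 cmH2O.

32.6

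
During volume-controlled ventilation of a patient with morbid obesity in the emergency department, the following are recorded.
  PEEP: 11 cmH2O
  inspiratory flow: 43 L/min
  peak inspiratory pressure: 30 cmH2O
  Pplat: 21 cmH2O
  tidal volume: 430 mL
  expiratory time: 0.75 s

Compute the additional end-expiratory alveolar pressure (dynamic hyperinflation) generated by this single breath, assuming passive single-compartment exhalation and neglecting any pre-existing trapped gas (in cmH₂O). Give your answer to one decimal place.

Flow: 43 L/min ÷ 60 = 0.7167 L/s.
R = (PIP − Pplat)/V̇ = (30 − 21) / 0.7167 = 9.0/0.7167 = 12.558 cmH2O·s/L.
C = Vt/(Pplat − PEEP) = 430.0 / (21 − 11) = 430.0/10.0 = 43.0 mL/cmH2O.
τ = R × C = 12.558 × 0.043 L/cmH2O = 0.54 s.
Fraction remaining = e^(−Te/τ) = e^(−0.75/0.54) = 0.2494; trapped volume = 430.0 × 0.2494 = 107.24 mL.
Additional alveolar pressure from trapping ≈ V_trapped / C = 107.24 / 43.0 = 2.494 cmH2O.

2.5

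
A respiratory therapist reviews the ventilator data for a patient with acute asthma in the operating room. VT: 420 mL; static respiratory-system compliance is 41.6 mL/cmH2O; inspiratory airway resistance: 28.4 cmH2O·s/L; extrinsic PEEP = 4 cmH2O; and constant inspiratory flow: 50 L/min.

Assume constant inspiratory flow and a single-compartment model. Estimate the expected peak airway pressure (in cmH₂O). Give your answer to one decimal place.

Flow: 50 L/min ÷ 60 = 0.8333 L/s.
Equation of motion (constant flow): PIP = Vt/C + R·V̇ + PEEP.
PIP = 420/41.6 + 28.4×0.8333 + 4 = 10.096 + 23.666 + 4 = 37.762 cmH2O.

37.8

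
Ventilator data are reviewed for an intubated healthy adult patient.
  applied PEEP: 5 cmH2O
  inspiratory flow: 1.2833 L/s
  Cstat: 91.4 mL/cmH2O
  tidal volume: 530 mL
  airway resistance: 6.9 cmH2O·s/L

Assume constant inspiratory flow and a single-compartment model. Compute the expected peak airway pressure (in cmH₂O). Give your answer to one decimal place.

Equation of motion (constant flow): PIP = Vt/C + R·V̇ + PEEP.
PIP = 530/91.4 + 6.9×1.2833 + 5 = 5.799 + 8.855 + 5 = 19.654 cmH2O.

19.7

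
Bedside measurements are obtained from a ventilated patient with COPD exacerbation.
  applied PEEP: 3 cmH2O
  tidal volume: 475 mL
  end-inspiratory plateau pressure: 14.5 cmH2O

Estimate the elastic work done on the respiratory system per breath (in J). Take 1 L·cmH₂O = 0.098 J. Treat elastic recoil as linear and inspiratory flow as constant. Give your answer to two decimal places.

Elastic work ≈ ½ × (Pplat − PEEP) × Vt = 0.5 × (14.5 − 3) × 0.475 L = 0.5 × 11.5 × 0.475 = 2.731 L·cmH2O.
× 0.098 J/(L·cmH2O) → 0.2676 J.

0.27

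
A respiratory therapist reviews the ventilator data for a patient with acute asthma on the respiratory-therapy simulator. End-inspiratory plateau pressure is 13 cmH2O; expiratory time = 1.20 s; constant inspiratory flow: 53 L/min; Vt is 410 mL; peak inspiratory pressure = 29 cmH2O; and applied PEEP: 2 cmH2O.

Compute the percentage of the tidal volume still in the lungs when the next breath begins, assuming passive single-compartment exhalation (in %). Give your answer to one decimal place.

Flow: 53 L/min ÷ 60 = 0.8833 L/s.
R = (PIP − Pplat)/V̇ = (29 − 13) / 0.8833 = 16.0/0.8833 = 18.114 cmH2O·s/L.
C = Vt/(Pplat − PEEP) = 410.0 / (13 − 2) = 410.0/11.0 = 37.273 mL/cmH2O.
τ = R × C = 18.114 × 0.03727 L/cmH2O = 0.6751 s.
Fraction remaining at end-expiration = e^(−Te/τ) = e^(−1.20/0.6751) = 0.1691 → 16.91%.

16.9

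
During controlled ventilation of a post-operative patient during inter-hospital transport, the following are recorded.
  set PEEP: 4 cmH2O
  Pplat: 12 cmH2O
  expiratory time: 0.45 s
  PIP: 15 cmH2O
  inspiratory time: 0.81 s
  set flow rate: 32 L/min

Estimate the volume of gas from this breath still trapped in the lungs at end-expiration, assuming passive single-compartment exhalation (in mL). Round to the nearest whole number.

Flow: 32 L/min ÷ 60 = 0.5333 L/s.
Vt = flow × Ti = 0.5333 L/s × 0.81 s × 1000 mL/L = 431.97 mL.
R = (PIP − Pplat)/V̇ = (15 − 12) / 0.5333 = 3.0/0.5333 = 5.625 cmH2O·s/L.
C = Vt/(Pplat − PEEP) = 431.97 / (12 − 4) = 431.97/8.0 = 53.996 mL/cmH2O.
τ = R × C = 5.625 × 0.054 L/cmH2O = 0.3038 s.
Fraction remaining = e^(−Te/τ) = e^(−0.45/0.3038) = 0.2274.
Trapped volume = 431.97 × 0.2274 = 98.23 mL.

98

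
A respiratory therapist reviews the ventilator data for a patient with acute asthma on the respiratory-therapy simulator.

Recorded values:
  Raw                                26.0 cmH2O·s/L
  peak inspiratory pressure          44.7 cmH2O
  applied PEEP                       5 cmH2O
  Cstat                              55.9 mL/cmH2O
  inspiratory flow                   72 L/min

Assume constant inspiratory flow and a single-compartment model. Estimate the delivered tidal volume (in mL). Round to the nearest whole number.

475

Flow: 72 L/min ÷ 60 = 1.2 L/s.
Equation of motion (constant flow): PIP = Vt/C + R·V̇ + PEEP.
Vt/C = PIP − R·V̇ − PEEP = 44.7 − 31.2 − 5 = 8.5 cmH2O.
Vt = C × 8.5 = 55.9 × 8.5 = 475.15 mL.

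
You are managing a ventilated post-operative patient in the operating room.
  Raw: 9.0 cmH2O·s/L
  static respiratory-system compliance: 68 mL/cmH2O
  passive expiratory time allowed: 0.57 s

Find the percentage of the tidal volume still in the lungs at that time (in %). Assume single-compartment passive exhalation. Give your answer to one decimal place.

τ = R × C = 9.0 × 68 mL/cmH2O = 9.0 × 0.068 L/cmH2O = 0.612 s.
Passive exhalation: V(t)/V₀ = e^(−t/τ) = e^(−0.57/0.612) = 0.394.
Fraction remaining = 0.394 → 39.4%.

39.4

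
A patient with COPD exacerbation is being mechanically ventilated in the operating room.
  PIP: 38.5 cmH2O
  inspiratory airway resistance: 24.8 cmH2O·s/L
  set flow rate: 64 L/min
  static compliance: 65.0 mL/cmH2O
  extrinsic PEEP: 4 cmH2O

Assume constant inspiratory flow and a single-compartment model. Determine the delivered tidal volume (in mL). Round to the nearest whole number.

Flow: 64 L/min ÷ 60 = 1.0667 L/s.
Equation of motion (constant flow): PIP = Vt/C + R·V̇ + PEEP.
Vt/C = PIP − R·V̇ − PEEP = 38.5 − 26.454 − 4 = 8.046 cmH2O.
Vt = C × 8.046 = 65.0 × 8.046 = 522.99 mL.

523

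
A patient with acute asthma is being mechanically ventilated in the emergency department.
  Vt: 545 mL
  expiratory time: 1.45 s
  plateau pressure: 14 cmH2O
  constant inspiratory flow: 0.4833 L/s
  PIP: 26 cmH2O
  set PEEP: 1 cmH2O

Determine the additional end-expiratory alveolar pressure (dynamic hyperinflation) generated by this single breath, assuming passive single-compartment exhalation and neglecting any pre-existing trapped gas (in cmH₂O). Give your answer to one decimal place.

3.2

R = (PIP − Pplat)/V̇ = (26 − 14) / 0.4833 = 12.0/0.4833 = 24.829 cmH2O·s/L.
C = Vt/(Pplat − PEEP) = 545.0 / (14 − 1) = 545.0/13.0 = 41.923 mL/cmH2O.
τ = R × C = 24.829 × 0.04192 L/cmH2O = 1.041 s.
Fraction remaining = e^(−Te/τ) = e^(−1.45/1.041) = 0.2484; trapped volume = 545.0 × 0.2484 = 135.38 mL.
Additional alveolar pressure from trapping ≈ V_trapped / C = 135.38 / 41.923 = 3.229 cmH2O.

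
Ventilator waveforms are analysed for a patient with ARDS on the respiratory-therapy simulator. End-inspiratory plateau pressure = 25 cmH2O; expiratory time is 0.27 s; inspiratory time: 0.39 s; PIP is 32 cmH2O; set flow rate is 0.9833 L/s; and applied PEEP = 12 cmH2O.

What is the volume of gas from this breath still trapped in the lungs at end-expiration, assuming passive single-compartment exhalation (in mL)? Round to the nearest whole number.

106

Vt = flow × Ti = 0.9833 L/s × 0.39 s × 1000 mL/L = 383.49 mL.
R = (PIP − Pplat)/V̇ = (32 − 25) / 0.9833 = 7.0/0.9833 = 7.119 cmH2O·s/L.
C = Vt/(Pplat − PEEP) = 383.49 / (25 − 12) = 383.49/13.0 = 29.499 mL/cmH2O.
τ = R × C = 7.119 × 0.0295 L/cmH2O = 0.21 s.
Fraction remaining = e^(−Te/τ) = e^(−0.27/0.21) = 0.2765.
Trapped volume = 383.49 × 0.2765 = 106.03 mL.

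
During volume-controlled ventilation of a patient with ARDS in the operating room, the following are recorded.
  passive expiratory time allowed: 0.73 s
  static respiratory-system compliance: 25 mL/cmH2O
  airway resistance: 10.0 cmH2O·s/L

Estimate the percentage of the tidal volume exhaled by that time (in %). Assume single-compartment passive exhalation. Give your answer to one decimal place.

τ = R × C = 10.0 × 25 mL/cmH2O = 10.0 × 0.025 L/cmH2O = 0.25 s.
Passive exhalation: V(t)/V₀ = e^(−t/τ) = e^(−0.73/0.25) = 0.05393.
Fraction exhaled = 1 − 0.05393 = 0.9461 → 94.61%.

94.6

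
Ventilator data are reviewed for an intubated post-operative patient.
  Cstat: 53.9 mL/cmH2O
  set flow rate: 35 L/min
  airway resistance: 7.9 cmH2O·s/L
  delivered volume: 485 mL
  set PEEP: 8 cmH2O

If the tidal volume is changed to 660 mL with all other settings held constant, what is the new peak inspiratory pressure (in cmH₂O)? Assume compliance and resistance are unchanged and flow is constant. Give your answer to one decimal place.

24.9

Flow: 35 L/min ÷ 60 = 0.5833 L/s.
PIP = Vt/C + R·V̇ + PEEP (constant-flow equation of motion).
Only the elastic term changes: ΔPIP = ΔVt / C = (660 − 485) / 53.9 = 3.247 cmH2O.
Original PIP = 485/53.9 + 7.9×0.5833 + 8 = 21.606 cmH2O; new PIP = 21.606 + (3.247) = 24.853 cmH2O.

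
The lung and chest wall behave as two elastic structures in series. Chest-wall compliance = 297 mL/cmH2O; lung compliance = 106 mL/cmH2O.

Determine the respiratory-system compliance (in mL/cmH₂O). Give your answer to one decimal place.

Lung and chest wall are elastances in series: 1/Crs = 1/CL + 1/Ccw.
1/Crs = 1/106 + 1/297 = 0.0128.
Crs = 78.125 mL/cmH2O.

78.1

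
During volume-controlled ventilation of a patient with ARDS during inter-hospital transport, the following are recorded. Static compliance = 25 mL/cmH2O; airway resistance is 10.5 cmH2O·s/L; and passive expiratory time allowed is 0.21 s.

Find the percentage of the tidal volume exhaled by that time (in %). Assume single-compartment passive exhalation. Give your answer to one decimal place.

55.1

τ = R × C = 10.5 × 25 mL/cmH2O = 10.5 × 0.025 L/cmH2O = 0.2625 s.
Passive exhalation: V(t)/V₀ = e^(−t/τ) = e^(−0.21/0.2625) = 0.4493.
Fraction exhaled = 1 − 0.4493 = 0.5507 → 55.07%.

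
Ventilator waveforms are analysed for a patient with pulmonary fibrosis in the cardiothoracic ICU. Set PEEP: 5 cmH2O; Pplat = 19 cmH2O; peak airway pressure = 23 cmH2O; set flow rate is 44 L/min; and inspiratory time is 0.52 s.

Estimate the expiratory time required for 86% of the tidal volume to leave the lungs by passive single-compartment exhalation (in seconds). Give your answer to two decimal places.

0.29

Flow: 44 L/min ÷ 60 = 0.7333 L/s.
Vt = flow × Ti = 0.7333 L/s × 0.52 s × 1000 mL/L = 381.32 mL.
R = (PIP − Pplat)/V̇ = (23 − 19) / 0.7333 = 4.0/0.7333 = 5.455 cmH2O·s/L.
C = Vt/(Pplat − PEEP) = 381.32 / (19 − 5) = 381.32/14.0 = 27.237 mL/cmH2O.
τ = R × C = 5.455 × 0.02724 L/cmH2O = 0.1486 s.
t = −τ·ln(1 − 0.86) = −0.1486·ln(0.14) = 0.2922 s.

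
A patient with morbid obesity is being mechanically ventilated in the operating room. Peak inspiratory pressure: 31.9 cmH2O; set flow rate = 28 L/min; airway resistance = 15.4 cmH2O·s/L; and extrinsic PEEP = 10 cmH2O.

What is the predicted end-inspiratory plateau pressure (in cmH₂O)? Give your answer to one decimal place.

Flow: 28 L/min ÷ 60 = 0.4667 L/s.
Pplat = PIP − Raw × flow = 31.9 − 15.4 × 0.4667 = 31.9 − 7.187 = 24.713 cmH2O.

24.7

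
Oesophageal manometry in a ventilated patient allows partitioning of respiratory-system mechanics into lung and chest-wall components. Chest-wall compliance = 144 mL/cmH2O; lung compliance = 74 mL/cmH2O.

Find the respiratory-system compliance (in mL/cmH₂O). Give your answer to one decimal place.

Lung and chest wall are elastances in series: 1/Crs = 1/CL + 1/Ccw.
1/Crs = 1/74 + 1/144 = 0.02046.
Crs = 48.876 mL/cmH2O.

48.9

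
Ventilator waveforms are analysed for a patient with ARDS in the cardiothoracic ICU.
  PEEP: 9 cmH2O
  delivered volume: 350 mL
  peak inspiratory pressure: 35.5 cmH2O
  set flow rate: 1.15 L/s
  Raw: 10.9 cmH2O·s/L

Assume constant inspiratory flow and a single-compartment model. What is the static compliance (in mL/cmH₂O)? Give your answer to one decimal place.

25.1

Equation of motion (constant flow): PIP = Vt/C + R·V̇ + PEEP.
Vt/C = PIP − R·V̇ − PEEP = 35.5 − 10.9×1.15 − 9 = 35.5 − 12.535 − 9 = 13.965 cmH2O.
C = Vt / 13.965 = 350 / 13.965 = 25.063 mL/cmH2O.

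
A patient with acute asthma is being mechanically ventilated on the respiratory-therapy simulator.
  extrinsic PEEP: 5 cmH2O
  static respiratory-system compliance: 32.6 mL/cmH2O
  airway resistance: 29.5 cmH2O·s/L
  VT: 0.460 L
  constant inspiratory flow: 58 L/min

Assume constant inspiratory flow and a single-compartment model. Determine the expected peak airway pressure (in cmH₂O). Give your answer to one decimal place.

Flow: 58 L/min ÷ 60 = 0.9667 L/s.
Equation of motion (constant flow): PIP = Vt/C + R·V̇ + PEEP.
PIP = 460/32.6 + 29.5×0.9667 + 5 = 14.11 + 28.518 + 5 = 47.628 cmH2O.

47.6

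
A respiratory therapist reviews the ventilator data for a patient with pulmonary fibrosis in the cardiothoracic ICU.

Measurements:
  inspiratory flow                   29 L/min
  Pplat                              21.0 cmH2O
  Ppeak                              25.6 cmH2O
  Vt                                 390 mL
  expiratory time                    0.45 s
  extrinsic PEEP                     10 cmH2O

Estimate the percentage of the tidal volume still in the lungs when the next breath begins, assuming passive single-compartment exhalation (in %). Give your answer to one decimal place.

26.4

Flow: 29 L/min ÷ 60 = 0.4833 L/s.
R = (PIP − Pplat)/V̇ = (25.6 − 21.0) / 0.4833 = 4.6/0.4833 = 9.518 cmH2O·s/L.
C = Vt/(Pplat − PEEP) = 390.0 / (21.0 − 10) = 390.0/11.0 = 35.455 mL/cmH2O.
τ = R × C = 9.518 × 0.03546 L/cmH2O = 0.3375 s.
Fraction remaining at end-expiration = e^(−Te/τ) = e^(−0.45/0.3375) = 0.2636 → 26.36%.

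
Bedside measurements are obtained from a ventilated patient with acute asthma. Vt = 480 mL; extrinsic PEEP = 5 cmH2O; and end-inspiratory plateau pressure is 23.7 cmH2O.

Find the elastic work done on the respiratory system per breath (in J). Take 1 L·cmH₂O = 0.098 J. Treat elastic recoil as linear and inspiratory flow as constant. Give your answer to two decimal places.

0.44

Elastic work ≈ ½ × (Pplat − PEEP) × Vt = 0.5 × (23.7 − 5) × 0.480 L = 0.5 × 18.7 × 0.480 = 4.488 L·cmH2O.
× 0.098 J/(L·cmH2O) → 0.4398 J.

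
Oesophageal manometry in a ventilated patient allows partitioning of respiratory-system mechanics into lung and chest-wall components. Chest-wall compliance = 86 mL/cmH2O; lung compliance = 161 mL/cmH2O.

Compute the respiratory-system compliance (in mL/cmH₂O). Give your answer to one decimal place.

Lung and chest wall are elastances in series: 1/Crs = 1/CL + 1/Ccw.
1/Crs = 1/161 + 1/86 = 0.01784.
Crs = 56.054 mL/cmH2O.

56.1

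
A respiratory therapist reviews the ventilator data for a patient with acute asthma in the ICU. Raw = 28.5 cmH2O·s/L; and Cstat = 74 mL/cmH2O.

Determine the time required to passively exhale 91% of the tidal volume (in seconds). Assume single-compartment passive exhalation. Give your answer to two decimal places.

τ = R × C = 28.5 × 74 mL/cmH2O = 28.5 × 0.074 L/cmH2O = 2.109 s.
Exhaled fraction f = 1 − e^(−t/τ) → t = −τ·ln(1 − f) = −2.109·ln(0.09) = 5.078 s.

5.08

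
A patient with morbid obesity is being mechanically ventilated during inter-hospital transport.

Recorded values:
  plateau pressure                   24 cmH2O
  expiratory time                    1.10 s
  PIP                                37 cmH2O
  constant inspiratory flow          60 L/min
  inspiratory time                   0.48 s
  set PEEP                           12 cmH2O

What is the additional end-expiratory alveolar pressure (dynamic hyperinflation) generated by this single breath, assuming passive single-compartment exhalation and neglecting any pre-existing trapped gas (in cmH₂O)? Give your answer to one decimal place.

1.4

Flow: 60 L/min ÷ 60 = 1 L/s.
Vt = flow × Ti = 1 L/s × 0.48 s × 1000 mL/L = 480.0 mL.
R = (PIP − Pplat)/V̇ = (37 − 24) / 1 = 13.0/1 = 13.0 cmH2O·s/L.
C = Vt/(Pplat − PEEP) = 480.0 / (24 − 12) = 480.0/12.0 = 40.0 mL/cmH2O.
τ = R × C = 13.0 × 0.04 L/cmH2O = 0.52 s.
Fraction remaining = e^(−Te/τ) = e^(−1.10/0.52) = 0.1206; trapped volume = 480.0 × 0.1206 = 57.888 mL.
Additional alveolar pressure from trapping ≈ V_trapped / C = 57.888 / 40.0 = 1.447 cmH2O.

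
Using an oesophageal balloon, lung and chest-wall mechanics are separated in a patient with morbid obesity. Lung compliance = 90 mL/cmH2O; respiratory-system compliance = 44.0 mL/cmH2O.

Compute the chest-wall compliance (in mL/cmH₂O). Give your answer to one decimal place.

1/Ccw = 1/Crs − 1/CL.
1/Ccw = 1/44.0 − 1/90 = 0.01162.
Ccw = 86.059 mL/cmH2O.

86.1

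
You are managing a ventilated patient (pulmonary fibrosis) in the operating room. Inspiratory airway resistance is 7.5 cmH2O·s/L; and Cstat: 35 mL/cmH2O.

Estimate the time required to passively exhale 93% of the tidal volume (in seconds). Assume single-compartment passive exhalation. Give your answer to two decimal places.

0.70

τ = R × C = 7.5 × 35 mL/cmH2O = 7.5 × 0.035 L/cmH2O = 0.2625 s.
Exhaled fraction f = 1 − e^(−t/τ) → t = −τ·ln(1 − f) = −0.2625·ln(0.07) = 0.6981 s.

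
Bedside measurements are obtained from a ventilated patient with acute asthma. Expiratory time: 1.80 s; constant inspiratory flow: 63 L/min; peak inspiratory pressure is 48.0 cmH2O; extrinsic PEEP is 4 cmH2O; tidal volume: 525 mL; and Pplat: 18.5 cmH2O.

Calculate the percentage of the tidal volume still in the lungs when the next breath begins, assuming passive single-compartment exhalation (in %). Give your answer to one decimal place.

Flow: 63 L/min ÷ 60 = 1.05 L/s.
R = (PIP − Pplat)/V̇ = (48.0 − 18.5) / 1.05 = 29.5/1.05 = 28.095 cmH2O·s/L.
C = Vt/(Pplat − PEEP) = 525.0 / (18.5 − 4) = 525.0/14.5 = 36.207 mL/cmH2O.
τ = R × C = 28.095 × 0.03621 L/cmH2O = 1.017 s.
Fraction remaining at end-expiration = e^(−Te/τ) = e^(−1.80/1.017) = 0.1703 → 17.03%.

17.0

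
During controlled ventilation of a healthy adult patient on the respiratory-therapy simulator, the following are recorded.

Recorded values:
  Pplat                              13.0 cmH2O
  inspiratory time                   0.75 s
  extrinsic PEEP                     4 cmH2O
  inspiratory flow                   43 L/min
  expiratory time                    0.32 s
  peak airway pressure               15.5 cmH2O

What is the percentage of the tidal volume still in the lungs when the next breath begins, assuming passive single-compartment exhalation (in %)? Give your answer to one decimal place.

21.5

Flow: 43 L/min ÷ 60 = 0.7167 L/s.
Vt = flow × Ti = 0.7167 L/s × 0.75 s × 1000 mL/L = 537.53 mL.
R = (PIP − Pplat)/V̇ = (15.5 − 13.0) / 0.7167 = 2.5/0.7167 = 3.488 cmH2O·s/L.
C = Vt/(Pplat − PEEP) = 537.53 / (13.0 − 4) = 537.53/9.0 = 59.726 mL/cmH2O.
τ = R × C = 3.488 × 0.05973 L/cmH2O = 0.2083 s.
Fraction remaining at end-expiration = e^(−Te/τ) = e^(−0.32/0.2083) = 0.2152 → 21.52%.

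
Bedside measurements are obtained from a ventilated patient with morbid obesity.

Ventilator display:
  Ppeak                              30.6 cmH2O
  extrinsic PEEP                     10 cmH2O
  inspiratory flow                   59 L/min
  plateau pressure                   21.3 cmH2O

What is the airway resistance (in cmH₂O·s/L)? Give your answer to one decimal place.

9.5

Flow: 59 L/min ÷ 60 = 0.9833 L/s.
Raw = (PIP − Pplat) / flow = (30.6 − 21.3) / 0.9833 = 9.3 / 0.9833 = 9.458 cmH2O·s/L.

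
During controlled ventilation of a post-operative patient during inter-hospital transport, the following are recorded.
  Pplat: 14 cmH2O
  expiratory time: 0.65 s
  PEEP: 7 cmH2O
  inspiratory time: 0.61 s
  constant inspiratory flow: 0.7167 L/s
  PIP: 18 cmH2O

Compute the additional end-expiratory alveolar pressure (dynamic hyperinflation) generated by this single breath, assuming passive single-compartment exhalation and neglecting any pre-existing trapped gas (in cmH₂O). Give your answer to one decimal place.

1.1

Vt = flow × Ti = 0.7167 L/s × 0.61 s × 1000 mL/L = 437.19 mL.
R = (PIP − Pplat)/V̇ = (18 − 14) / 0.7167 = 4.0/0.7167 = 5.581 cmH2O·s/L.
C = Vt/(Pplat − PEEP) = 437.19 / (14 − 7) = 437.19/7.0 = 62.456 mL/cmH2O.
τ = R × C = 5.581 × 0.06246 L/cmH2O = 0.3486 s.
Fraction remaining = e^(−Te/τ) = e^(−0.65/0.3486) = 0.155; trapped volume = 437.19 × 0.155 = 67.764 mL.
Additional alveolar pressure from trapping ≈ V_trapped / C = 67.764 / 62.456 = 1.085 cmH2O.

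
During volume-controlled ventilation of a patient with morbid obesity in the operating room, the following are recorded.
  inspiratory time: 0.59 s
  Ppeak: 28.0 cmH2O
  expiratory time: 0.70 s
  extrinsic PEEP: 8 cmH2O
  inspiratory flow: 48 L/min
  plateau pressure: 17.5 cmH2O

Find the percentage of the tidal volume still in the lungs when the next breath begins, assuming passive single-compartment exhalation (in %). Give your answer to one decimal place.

Flow: 48 L/min ÷ 60 = 0.8 L/s.
Vt = flow × Ti = 0.8 L/s × 0.59 s × 1000 mL/L = 472.0 mL.
R = (PIP − Pplat)/V̇ = (28.0 − 17.5) / 0.8 = 10.5/0.8 = 13.125 cmH2O·s/L.
C = Vt/(Pplat − PEEP) = 472.0 / (17.5 − 8) = 472.0/9.5 = 49.684 mL/cmH2O.
τ = R × C = 13.125 × 0.04968 L/cmH2O = 0.6521 s.
Fraction remaining at end-expiration = e^(−Te/τ) = e^(−0.70/0.6521) = 0.3418 → 34.18%.

34.2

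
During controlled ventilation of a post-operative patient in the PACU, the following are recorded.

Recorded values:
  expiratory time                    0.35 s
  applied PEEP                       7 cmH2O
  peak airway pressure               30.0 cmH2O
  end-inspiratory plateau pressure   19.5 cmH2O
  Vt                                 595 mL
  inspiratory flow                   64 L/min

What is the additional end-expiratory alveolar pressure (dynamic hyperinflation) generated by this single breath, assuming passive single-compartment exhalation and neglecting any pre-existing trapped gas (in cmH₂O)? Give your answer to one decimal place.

5.9

Flow: 64 L/min ÷ 60 = 1.0667 L/s.
R = (PIP − Pplat)/V̇ = (30.0 − 19.5) / 1.0667 = 10.5/1.0667 = 9.843 cmH2O·s/L.
C = Vt/(Pplat − PEEP) = 595.0 / (19.5 − 7) = 595.0/12.5 = 47.6 mL/cmH2O.
τ = R × C = 9.843 × 0.0476 L/cmH2O = 0.4685 s.
Fraction remaining = e^(−Te/τ) = e^(−0.35/0.4685) = 0.4738; trapped volume = 595.0 × 0.4738 = 281.91 mL.
Additional alveolar pressure from trapping ≈ V_trapped / C = 281.91 / 47.6 = 5.922 cmH2O.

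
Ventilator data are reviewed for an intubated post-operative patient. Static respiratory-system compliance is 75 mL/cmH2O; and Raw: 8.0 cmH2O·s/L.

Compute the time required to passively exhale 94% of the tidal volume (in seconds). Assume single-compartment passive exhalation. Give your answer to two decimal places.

τ = R × C = 8.0 × 75 mL/cmH2O = 8.0 × 0.075 L/cmH2O = 0.6 s.
Exhaled fraction f = 1 − e^(−t/τ) → t = −τ·ln(1 − f) = −0.6·ln(0.06) = 1.688 s.

1.69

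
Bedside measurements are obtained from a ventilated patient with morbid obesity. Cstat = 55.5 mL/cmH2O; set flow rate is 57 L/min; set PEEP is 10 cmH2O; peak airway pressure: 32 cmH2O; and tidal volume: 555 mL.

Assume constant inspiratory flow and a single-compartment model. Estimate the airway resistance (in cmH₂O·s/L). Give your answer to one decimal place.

Flow: 57 L/min ÷ 60 = 0.95 L/s.
Equation of motion (constant flow): PIP = Vt/C + R·V̇ + PEEP.
R·V̇ = PIP − Vt/C − PEEP = 32 − 555/55.5 − 10 = 32 − 10.0 − 10 = 12.0 cmH2O.
R = 12.0 / 0.95 = 12.632 cmH2O·s/L.

12.6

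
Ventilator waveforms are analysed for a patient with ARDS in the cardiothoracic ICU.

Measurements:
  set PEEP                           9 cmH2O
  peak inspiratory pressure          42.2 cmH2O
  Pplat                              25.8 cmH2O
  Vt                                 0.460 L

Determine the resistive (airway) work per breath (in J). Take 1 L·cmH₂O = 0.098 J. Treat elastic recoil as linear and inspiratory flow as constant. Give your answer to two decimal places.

0.74

With constant inspiratory flow the resistive pressure is constant at PIP − Pplat = 42.2 − 25.8 = 16.4 cmH2O, so resistive work = 16.4 × 0.460 = 7.544 L·cmH2O.
× 0.098 J/(L·cmH2O) → 0.7393 J.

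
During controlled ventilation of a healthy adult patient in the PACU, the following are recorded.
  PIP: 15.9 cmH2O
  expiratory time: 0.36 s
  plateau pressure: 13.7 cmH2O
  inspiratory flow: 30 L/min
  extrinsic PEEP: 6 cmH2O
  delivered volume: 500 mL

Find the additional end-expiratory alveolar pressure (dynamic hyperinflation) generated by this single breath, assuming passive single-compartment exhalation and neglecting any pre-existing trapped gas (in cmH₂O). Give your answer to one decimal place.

2.2

Flow: 30 L/min ÷ 60 = 0.5 L/s.
R = (PIP − Pplat)/V̇ = (15.9 − 13.7) / 0.5 = 2.2/0.5 = 4.4 cmH2O·s/L.
C = Vt/(Pplat − PEEP) = 500.0 / (13.7 − 6) = 500.0/7.7 = 64.935 mL/cmH2O.
τ = R × C = 4.4 × 0.06494 L/cmH2O = 0.2857 s.
Fraction remaining = e^(−Te/τ) = e^(−0.36/0.2857) = 0.2836; trapped volume = 500.0 × 0.2836 = 141.8 mL.
Additional alveolar pressure from trapping ≈ V_trapped / C = 141.8 / 64.935 = 2.184 cmH2O.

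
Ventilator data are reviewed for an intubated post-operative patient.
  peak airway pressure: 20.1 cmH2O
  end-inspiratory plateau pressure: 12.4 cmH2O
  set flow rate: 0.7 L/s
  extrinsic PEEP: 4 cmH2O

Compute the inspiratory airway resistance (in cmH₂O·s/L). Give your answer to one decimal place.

11.0

Raw = (PIP − Pplat) / flow = (20.1 − 12.4) / 0.7 = 7.7 / 0.7 = 11.0 cmH2O·s/L.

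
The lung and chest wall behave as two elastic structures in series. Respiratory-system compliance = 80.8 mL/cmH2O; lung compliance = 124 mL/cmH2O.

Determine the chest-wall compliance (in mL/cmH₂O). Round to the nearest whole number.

1/Ccw = 1/Crs − 1/CL.
1/Ccw = 1/80.8 − 1/124 = 0.004312.
Ccw = 231.91 mL/cmH2O.

232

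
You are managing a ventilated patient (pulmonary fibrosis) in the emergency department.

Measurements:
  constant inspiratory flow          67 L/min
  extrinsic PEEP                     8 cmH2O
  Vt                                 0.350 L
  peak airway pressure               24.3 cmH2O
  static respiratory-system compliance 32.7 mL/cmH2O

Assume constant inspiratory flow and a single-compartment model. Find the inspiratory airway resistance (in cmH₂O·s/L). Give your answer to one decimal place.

5.0

Flow: 67 L/min ÷ 60 = 1.1167 L/s.
Equation of motion (constant flow): PIP = Vt/C + R·V̇ + PEEP.
R·V̇ = PIP − Vt/C − PEEP = 24.3 − 350/32.7 − 8 = 24.3 − 10.703 − 8 = 5.597 cmH2O.
R = 5.597 / 1.1167 = 5.012 cmH2O·s/L.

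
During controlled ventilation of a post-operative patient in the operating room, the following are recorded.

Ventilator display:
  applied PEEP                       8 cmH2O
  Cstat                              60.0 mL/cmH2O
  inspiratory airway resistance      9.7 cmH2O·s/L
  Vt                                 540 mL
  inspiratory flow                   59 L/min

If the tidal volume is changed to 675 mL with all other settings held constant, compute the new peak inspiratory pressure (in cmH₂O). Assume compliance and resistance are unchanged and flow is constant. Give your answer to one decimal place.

Flow: 59 L/min ÷ 60 = 0.9833 L/s.
PIP = Vt/C + R·V̇ + PEEP (constant-flow equation of motion).
Only the elastic term changes: ΔPIP = ΔVt / C = (675 − 540) / 60.0 = 2.25 cmH2O.
Original PIP = 540/60.0 + 9.7×0.9833 + 8 = 26.538 cmH2O; new PIP = 26.538 + (2.25) = 28.788 cmH2O.

28.8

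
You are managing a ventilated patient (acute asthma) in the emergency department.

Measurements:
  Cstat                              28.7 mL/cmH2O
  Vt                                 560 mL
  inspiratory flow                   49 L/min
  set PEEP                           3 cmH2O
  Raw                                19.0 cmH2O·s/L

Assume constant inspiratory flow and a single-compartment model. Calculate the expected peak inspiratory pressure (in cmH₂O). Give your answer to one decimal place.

Flow: 49 L/min ÷ 60 = 0.8167 L/s.
Equation of motion (constant flow): PIP = Vt/C + R·V̇ + PEEP.
PIP = 560/28.7 + 19.0×0.8167 + 3 = 19.512 + 15.517 + 3 = 38.029 cmH2O.

38.0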